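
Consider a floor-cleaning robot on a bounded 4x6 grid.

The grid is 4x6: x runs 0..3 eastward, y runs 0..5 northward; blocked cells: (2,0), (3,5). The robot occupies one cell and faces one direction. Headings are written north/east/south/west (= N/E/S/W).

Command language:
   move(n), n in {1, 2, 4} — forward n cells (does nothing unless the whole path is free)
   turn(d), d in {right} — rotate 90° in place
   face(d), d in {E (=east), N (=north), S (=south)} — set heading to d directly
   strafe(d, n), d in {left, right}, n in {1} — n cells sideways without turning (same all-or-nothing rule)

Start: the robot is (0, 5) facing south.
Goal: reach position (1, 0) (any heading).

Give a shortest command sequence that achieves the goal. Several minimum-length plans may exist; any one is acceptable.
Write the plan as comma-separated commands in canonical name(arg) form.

strafe(left, 1), move(1), move(4)

initial: (0, 5) facing south
[1] after strafe(left, 1): (1, 5) facing south
[2] after move(1): (1, 4) facing south
[3] after move(4): (1, 0) facing south
no 2-step plan works, so 3 is optimal.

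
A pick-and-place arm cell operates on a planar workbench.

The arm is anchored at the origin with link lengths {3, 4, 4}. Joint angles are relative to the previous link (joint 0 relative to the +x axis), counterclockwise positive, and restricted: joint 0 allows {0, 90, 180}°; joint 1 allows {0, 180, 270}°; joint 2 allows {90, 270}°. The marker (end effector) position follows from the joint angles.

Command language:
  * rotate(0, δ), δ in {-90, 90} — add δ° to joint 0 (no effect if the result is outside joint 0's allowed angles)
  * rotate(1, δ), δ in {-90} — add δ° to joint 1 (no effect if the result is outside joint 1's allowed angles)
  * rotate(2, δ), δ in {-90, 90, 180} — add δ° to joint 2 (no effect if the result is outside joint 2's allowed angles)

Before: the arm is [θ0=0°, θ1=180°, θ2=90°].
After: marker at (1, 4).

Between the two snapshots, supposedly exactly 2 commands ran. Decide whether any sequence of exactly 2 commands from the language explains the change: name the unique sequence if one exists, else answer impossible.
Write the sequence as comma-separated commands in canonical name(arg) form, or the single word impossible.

rotate(0, 90), rotate(0, 90)

t0: [θ0=0°, θ1=180°, θ2=90°]
step 1 (rotate(0, 90)): [θ0=90°, θ1=180°, θ2=90°]
step 2 (rotate(0, 90)): [θ0=180°, θ1=180°, θ2=90°]
no other 2-command option fits: unique.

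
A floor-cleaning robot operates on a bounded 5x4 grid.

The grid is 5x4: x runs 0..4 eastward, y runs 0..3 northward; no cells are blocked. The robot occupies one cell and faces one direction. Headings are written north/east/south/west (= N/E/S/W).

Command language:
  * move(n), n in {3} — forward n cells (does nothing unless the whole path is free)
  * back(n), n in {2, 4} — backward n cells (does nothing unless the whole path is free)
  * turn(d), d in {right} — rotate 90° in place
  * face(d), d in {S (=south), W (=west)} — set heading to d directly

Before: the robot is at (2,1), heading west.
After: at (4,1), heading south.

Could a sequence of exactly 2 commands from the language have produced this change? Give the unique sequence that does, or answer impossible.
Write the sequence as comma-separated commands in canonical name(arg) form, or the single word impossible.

back(2), face(S)

key: cell and facing (now S) both changed — the 2 commands mix motion and turning
begin: at (2,1), heading west
t=1 back(2) ⇒ at (4,1), heading west
t=2 face(S) ⇒ at (4,1), heading south
all 36 alternatives checked — unique.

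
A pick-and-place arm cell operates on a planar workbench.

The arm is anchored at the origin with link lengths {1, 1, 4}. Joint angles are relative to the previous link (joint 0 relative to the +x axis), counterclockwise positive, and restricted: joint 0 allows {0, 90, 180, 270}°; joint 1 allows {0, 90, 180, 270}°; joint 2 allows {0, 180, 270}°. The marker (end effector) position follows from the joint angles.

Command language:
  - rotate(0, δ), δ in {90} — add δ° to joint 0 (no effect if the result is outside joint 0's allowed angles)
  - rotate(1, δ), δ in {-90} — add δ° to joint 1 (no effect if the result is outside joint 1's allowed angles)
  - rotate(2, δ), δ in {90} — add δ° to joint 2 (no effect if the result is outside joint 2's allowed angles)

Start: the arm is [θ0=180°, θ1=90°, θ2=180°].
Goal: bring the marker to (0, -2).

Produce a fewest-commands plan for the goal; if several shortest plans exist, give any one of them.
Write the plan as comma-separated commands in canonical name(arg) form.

rotate(0, 90), rotate(0, 90), rotate(0, 90), rotate(1, -90)

from: [θ0=180°, θ1=90°, θ2=180°]
step 1 (rotate(0, 90)): [θ0=270°, θ1=90°, θ2=180°]
step 2 (rotate(0, 90)): [θ0=0°, θ1=90°, θ2=180°]
step 3 (rotate(0, 90)): [θ0=90°, θ1=90°, θ2=180°]
step 4 (rotate(1, -90)): [θ0=90°, θ1=0°, θ2=180°]
shorter routes all fall short; 4 is best.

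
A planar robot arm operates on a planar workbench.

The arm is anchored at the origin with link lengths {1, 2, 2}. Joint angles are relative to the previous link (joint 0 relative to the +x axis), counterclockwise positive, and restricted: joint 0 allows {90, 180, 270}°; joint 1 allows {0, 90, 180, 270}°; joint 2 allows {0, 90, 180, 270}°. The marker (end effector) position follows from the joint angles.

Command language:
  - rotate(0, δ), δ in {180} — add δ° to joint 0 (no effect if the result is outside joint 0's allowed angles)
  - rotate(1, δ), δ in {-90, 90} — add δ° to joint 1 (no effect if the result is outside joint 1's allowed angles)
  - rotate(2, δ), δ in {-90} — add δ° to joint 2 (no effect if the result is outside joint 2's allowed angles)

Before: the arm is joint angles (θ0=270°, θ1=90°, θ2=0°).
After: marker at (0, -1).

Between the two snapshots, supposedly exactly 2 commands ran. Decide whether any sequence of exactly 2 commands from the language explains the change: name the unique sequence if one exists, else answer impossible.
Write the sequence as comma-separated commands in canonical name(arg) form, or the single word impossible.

initial: joint angles (θ0=270°, θ1=90°, θ2=0°)
step 1 (rotate(2, -90)): joint angles (θ0=270°, θ1=90°, θ2=270°)
step 2 (rotate(2, -90)): joint angles (θ0=270°, θ1=90°, θ2=180°)
uniquely the one of 16 2-step routes that fits.

rotate(2, -90), rotate(2, -90)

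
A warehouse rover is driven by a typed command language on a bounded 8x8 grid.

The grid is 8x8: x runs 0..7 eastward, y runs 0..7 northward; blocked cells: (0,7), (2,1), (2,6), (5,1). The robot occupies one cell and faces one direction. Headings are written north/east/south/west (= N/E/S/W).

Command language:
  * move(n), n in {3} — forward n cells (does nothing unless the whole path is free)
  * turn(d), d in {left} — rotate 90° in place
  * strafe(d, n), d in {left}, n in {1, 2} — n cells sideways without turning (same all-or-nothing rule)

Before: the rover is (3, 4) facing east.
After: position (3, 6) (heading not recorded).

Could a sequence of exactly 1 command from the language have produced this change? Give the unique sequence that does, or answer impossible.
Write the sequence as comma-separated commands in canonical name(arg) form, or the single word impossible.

start: (3, 4) facing east
[1] after strafe(left, 2): (3, 6) facing east
no other 1-command option fits: unique.

strafe(left, 2)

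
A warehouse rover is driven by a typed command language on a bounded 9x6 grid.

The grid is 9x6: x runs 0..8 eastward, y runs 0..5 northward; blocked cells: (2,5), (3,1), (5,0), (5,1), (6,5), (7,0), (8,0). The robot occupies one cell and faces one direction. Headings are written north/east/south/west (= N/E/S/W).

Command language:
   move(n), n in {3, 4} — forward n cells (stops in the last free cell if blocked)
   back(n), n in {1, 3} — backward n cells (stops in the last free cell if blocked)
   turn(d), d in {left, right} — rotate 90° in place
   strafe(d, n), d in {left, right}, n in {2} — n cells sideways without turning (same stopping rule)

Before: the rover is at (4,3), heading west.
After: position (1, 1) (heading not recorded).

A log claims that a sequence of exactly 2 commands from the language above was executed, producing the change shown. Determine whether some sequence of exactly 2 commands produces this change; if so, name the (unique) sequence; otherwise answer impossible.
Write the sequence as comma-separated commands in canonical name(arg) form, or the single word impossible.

move(3), strafe(left, 2)

key: running strafe(left, 2) before move(3) would end elsewhere — order is forced
begin: at (4,3), heading west
step 1 (move(3)): at (1,3), heading west
step 2 (strafe(left, 2)): at (1,1), heading west
no rival 2-sequence matches.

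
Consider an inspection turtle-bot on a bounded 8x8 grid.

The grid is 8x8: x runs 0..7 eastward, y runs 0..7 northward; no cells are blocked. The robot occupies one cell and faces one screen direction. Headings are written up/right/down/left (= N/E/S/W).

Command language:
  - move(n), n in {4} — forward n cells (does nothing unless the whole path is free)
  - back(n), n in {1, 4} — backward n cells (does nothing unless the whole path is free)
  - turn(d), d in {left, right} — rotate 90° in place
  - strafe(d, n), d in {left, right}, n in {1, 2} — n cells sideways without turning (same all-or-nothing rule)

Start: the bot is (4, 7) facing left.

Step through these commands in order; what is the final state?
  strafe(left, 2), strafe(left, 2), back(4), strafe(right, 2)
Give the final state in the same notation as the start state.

from: (4, 7) facing left
[1] after strafe(left, 2): (4, 5) facing left
[2] after strafe(left, 2): (4, 3) facing left
[3] after back(4): (4, 3) facing left
[4] after strafe(right, 2): (4, 5) facing left

(4, 5) facing left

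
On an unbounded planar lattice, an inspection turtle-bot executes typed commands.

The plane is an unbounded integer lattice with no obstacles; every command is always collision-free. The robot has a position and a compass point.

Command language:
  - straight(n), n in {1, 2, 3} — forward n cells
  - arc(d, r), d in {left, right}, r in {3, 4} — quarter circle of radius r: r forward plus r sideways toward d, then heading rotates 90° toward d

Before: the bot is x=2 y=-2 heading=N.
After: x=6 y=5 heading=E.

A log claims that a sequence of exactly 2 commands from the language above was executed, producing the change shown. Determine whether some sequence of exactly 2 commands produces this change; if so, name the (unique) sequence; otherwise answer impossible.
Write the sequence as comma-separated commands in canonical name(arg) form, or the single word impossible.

key: cell and facing (now E) both changed — the 2 commands mix motion and turning
from: x=2 y=-2 heading=N
1. straight(3) → x=2 y=1 heading=N
2. arc(right, 4) → x=6 y=5 heading=E
no rival 2-sequence matches.

straight(3), arc(right, 4)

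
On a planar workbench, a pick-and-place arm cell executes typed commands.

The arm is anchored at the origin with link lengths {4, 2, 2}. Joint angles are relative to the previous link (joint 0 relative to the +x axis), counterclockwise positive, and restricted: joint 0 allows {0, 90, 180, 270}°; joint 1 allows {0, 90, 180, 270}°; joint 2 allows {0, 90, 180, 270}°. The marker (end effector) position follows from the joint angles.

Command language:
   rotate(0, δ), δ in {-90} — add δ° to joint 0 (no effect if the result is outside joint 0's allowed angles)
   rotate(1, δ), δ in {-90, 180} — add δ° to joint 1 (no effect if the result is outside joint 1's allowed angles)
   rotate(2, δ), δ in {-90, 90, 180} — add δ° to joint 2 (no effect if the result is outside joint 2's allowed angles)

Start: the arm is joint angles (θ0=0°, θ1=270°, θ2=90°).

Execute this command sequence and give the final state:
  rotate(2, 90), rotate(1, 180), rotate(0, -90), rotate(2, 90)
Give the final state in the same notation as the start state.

joint angles (θ0=270°, θ1=90°, θ2=270°)

start: joint angles (θ0=0°, θ1=270°, θ2=90°)
1. rotate(2, 90) → joint angles (θ0=0°, θ1=270°, θ2=180°)
2. rotate(1, 180) → joint angles (θ0=0°, θ1=90°, θ2=180°)
3. rotate(0, -90) → joint angles (θ0=270°, θ1=90°, θ2=180°)
4. rotate(2, 90) → joint angles (θ0=270°, θ1=90°, θ2=270°)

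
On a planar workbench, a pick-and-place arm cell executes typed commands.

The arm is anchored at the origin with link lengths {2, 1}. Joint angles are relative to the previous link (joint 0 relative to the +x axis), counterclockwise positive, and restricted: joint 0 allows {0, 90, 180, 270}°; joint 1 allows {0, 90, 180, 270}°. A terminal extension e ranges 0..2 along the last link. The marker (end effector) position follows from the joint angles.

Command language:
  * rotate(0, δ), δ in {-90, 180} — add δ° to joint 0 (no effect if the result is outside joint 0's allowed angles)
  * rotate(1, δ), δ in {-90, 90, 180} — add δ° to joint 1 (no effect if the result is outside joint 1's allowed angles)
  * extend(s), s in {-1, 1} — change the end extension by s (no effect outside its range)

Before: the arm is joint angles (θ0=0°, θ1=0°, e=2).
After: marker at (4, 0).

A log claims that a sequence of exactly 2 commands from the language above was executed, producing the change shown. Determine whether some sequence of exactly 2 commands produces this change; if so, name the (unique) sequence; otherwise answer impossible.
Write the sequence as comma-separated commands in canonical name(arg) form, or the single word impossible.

extend(1), extend(-1)

key: order matters: swapping extend(1) and extend(-1) lands elsewhere
from: joint angles (θ0=0°, θ1=0°, e=2)
step 1 (extend(1)): joint angles (θ0=0°, θ1=0°, e=2)
step 2 (extend(-1)): joint angles (θ0=0°, θ1=0°, e=1)
no other 2-command option fits: unique.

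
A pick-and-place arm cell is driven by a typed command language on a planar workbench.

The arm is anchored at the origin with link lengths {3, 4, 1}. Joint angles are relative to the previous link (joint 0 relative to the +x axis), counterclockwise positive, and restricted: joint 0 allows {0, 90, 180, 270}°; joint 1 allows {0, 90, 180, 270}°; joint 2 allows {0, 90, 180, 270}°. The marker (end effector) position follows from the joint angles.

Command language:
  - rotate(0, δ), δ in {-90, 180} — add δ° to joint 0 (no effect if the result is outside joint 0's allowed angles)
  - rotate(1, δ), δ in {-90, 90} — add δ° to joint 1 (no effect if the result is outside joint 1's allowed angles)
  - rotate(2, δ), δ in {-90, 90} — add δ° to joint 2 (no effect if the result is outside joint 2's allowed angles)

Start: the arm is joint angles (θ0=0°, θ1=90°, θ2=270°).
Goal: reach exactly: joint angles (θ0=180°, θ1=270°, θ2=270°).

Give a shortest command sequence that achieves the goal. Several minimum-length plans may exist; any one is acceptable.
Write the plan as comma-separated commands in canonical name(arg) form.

begin: joint angles (θ0=0°, θ1=90°, θ2=270°)
step 1 (rotate(1, -90)): joint angles (θ0=0°, θ1=0°, θ2=270°)
step 2 (rotate(1, -90)): joint angles (θ0=0°, θ1=270°, θ2=270°)
step 3 (rotate(0, 180)): joint angles (θ0=180°, θ1=270°, θ2=270°)
shorter routes all fall short; 3 is best.

rotate(1, -90), rotate(1, -90), rotate(0, 180)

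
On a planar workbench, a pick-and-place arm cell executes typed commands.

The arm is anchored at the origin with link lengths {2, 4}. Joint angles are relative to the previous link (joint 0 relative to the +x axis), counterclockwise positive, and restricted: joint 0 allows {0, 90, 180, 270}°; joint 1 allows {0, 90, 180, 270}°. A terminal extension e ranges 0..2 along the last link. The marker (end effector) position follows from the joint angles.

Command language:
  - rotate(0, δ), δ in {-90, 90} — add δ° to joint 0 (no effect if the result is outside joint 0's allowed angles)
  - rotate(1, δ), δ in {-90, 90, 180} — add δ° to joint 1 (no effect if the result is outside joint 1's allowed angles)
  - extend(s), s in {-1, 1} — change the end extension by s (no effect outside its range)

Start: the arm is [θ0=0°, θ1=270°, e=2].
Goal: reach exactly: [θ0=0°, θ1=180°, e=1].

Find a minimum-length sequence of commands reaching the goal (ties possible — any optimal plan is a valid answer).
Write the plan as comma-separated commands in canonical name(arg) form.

extend(-1), rotate(1, -90)

start: [θ0=0°, θ1=270°, e=2]
1. extend(-1) → [θ0=0°, θ1=270°, e=1]
2. rotate(1, -90) → [θ0=0°, θ1=180°, e=1]
no 1-step plan works, so 2 is optimal.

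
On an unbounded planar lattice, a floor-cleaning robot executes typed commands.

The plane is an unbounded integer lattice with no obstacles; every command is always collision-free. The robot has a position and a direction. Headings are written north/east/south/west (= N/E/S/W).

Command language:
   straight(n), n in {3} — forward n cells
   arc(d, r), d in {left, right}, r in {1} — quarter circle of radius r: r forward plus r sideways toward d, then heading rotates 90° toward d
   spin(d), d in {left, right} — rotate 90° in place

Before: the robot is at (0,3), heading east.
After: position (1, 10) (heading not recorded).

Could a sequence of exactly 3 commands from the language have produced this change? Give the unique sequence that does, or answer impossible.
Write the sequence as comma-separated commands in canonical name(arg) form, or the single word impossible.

key: running straight(3) before arc(left, 1) would end elsewhere — order is forced
begin: at (0,3), heading east
step 1 (arc(left, 1)): at (1,4), heading north
step 2 (straight(3)): at (1,7), heading north
step 3 (straight(3)): at (1,10), heading north
no rival 3-sequence matches.

arc(left, 1), straight(3), straight(3)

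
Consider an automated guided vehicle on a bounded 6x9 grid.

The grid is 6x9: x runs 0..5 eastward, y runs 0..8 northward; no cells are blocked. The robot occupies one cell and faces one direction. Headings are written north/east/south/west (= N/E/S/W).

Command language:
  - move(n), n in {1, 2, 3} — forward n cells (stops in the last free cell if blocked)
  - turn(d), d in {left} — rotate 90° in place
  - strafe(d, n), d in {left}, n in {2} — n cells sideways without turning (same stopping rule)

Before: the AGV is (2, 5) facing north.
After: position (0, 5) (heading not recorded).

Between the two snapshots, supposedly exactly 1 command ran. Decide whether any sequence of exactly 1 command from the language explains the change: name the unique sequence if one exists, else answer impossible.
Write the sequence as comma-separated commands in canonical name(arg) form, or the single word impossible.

strafe(left, 2)

start: (2, 5) facing north
step 1 (strafe(left, 2)): (0, 5) facing north
no other 1-command option fits: unique.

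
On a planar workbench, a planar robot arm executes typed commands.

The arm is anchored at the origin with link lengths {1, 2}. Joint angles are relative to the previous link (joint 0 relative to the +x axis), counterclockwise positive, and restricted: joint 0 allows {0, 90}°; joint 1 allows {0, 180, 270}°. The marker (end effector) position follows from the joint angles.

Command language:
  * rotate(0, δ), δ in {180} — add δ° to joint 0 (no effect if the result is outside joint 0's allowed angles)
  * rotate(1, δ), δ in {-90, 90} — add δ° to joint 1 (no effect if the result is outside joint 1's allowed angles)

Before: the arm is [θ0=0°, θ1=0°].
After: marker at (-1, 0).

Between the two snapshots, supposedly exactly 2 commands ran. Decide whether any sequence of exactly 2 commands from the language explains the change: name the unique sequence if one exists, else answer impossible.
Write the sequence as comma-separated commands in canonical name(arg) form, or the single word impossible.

initial: [θ0=0°, θ1=0°]
step 1 (rotate(1, -90)): [θ0=0°, θ1=270°]
step 2 (rotate(1, -90)): [θ0=0°, θ1=180°]
no other 2-command option fits: unique.

rotate(1, -90), rotate(1, -90)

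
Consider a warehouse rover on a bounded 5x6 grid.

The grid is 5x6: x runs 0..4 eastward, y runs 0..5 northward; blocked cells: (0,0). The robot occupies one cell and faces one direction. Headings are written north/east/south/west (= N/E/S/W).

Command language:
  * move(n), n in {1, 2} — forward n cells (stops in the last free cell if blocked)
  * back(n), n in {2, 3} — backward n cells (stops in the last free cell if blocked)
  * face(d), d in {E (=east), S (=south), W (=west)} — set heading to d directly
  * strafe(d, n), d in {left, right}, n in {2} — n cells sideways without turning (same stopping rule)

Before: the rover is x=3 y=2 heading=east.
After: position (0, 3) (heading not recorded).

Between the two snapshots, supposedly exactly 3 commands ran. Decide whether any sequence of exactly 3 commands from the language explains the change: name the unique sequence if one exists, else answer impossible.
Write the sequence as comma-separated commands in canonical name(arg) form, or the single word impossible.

back(3), strafe(right, 2), strafe(left, 2)

key: running strafe(left, 2) before back(3) would end elsewhere — order is forced
initial: x=3 y=2 heading=east
[1] after back(3): x=0 y=2 heading=east
[2] after strafe(right, 2): x=0 y=1 heading=east
[3] after strafe(left, 2): x=0 y=3 heading=east
no rival 3-sequence matches.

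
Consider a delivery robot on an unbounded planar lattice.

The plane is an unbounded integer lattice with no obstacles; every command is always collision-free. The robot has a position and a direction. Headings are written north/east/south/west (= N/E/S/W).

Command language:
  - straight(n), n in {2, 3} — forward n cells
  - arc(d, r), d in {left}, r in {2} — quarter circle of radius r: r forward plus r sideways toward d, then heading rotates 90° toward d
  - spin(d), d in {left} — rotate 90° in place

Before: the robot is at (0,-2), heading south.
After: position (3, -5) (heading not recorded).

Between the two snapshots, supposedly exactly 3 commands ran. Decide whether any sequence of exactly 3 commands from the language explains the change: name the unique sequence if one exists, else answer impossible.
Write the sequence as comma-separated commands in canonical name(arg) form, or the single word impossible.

initial: at (0,-2), heading south
t=1 straight(3) ⇒ at (0,-5), heading south
t=2 spin(left) ⇒ at (0,-5), heading east
t=3 straight(3) ⇒ at (3,-5), heading east
no rival 3-sequence matches.

straight(3), spin(left), straight(3)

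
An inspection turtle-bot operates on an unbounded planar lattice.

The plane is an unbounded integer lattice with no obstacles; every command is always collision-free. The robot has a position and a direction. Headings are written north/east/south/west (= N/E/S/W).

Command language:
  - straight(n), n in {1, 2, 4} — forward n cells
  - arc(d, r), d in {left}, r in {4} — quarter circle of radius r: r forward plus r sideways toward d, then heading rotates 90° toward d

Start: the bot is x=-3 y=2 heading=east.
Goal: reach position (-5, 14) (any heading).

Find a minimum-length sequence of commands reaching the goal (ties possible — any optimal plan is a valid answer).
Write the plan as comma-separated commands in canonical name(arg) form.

arc(left, 4), straight(4), arc(left, 4), straight(2)

start: x=-3 y=2 heading=east
[1] after arc(left, 4): x=1 y=6 heading=north
[2] after straight(4): x=1 y=10 heading=north
[3] after arc(left, 4): x=-3 y=14 heading=west
[4] after straight(2): x=-5 y=14 heading=west
shorter routes all fall short; 4 is best.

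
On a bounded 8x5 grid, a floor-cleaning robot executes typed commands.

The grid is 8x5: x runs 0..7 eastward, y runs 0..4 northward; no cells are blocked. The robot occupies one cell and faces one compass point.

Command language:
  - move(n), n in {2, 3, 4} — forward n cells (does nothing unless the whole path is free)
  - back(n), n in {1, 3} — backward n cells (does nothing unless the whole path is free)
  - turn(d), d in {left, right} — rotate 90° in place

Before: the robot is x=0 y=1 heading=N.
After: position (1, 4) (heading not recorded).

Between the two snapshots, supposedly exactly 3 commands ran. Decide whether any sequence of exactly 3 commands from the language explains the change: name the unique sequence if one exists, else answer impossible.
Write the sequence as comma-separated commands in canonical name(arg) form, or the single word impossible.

move(3), turn(left), back(1)

key: running back(1) before move(3) would end elsewhere — order is forced
t0: x=0 y=1 heading=N
[1] after move(3): x=0 y=4 heading=N
[2] after turn(left): x=0 y=4 heading=W
[3] after back(1): x=1 y=4 heading=W
no rival 3-sequence matches.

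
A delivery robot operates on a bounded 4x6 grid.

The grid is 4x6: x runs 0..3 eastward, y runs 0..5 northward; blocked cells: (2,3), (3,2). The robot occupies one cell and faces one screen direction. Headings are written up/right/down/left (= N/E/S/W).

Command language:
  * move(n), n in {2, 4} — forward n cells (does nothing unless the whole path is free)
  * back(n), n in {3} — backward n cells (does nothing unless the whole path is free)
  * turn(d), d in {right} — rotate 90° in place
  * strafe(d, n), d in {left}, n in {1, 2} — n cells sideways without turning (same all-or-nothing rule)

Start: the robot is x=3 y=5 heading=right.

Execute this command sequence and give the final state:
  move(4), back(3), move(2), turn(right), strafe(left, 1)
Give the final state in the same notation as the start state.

x=3 y=5 heading=down

t0: x=3 y=5 heading=right
[1] after move(4): x=3 y=5 heading=right
[2] after back(3): x=0 y=5 heading=right
[3] after move(2): x=2 y=5 heading=right
[4] after turn(right): x=2 y=5 heading=down
[5] after strafe(left, 1): x=3 y=5 heading=down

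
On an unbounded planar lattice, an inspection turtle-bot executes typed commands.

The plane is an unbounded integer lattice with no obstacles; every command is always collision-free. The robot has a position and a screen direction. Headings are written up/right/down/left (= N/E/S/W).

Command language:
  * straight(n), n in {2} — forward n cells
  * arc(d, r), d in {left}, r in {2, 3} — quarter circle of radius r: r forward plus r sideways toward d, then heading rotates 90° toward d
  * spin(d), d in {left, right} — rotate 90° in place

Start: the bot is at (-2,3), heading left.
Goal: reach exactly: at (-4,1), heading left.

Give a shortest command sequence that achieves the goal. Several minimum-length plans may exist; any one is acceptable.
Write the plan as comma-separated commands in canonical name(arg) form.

t0: at (-2,3), heading left
[1] after arc(left, 2): at (-4,1), heading down
[2] after spin(right): at (-4,1), heading left
minimal: 2 command(s), checked below 2.

arc(left, 2), spin(right)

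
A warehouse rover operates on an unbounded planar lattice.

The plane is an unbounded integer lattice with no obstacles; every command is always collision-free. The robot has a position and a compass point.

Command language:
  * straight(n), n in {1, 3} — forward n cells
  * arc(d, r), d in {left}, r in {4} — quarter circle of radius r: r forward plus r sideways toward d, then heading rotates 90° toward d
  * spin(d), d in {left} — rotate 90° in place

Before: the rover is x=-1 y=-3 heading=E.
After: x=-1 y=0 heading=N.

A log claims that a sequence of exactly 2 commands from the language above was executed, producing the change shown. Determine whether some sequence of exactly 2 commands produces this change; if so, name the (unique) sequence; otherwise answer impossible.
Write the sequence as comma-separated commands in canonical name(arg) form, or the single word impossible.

spin(left), straight(3)

key: order matters: swapping spin(left) and straight(3) lands elsewhere
begin: x=-1 y=-3 heading=E
1. spin(left) → x=-1 y=-3 heading=N
2. straight(3) → x=-1 y=0 heading=N
no other 2-command option fits: unique.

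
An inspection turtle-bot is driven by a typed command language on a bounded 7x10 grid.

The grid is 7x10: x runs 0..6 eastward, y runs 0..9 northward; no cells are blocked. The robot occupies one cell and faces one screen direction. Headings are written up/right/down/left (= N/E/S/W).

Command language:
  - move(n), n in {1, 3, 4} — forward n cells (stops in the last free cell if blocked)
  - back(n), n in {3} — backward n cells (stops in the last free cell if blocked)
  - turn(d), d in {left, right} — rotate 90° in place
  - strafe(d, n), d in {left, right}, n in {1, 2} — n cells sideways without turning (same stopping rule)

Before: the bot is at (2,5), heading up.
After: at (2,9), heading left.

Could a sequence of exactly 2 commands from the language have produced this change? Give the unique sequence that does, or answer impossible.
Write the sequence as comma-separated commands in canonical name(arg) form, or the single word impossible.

move(4), turn(left)

key: running turn(left) before move(4) would end elsewhere — order is forced
begin: at (2,5), heading up
1. move(4) → at (2,9), heading up
2. turn(left) → at (2,9), heading left
uniquely the one of 100 2-step routes that fits.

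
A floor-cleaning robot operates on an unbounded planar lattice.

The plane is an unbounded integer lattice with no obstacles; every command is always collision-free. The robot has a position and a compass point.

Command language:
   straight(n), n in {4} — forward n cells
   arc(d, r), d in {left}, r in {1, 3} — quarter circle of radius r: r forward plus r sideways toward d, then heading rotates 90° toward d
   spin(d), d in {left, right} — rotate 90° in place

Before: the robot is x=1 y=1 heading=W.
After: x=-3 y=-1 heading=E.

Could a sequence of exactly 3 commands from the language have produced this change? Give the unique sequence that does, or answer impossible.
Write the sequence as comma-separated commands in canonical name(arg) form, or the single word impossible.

key: cell and facing (now E) both changed — the 3 commands mix motion and turning
initial: x=1 y=1 heading=W
1. straight(4) → x=-3 y=1 heading=W
2. arc(left, 1) → x=-4 y=0 heading=S
3. arc(left, 1) → x=-3 y=-1 heading=E
no other 3-command option fits: unique.

straight(4), arc(left, 1), arc(left, 1)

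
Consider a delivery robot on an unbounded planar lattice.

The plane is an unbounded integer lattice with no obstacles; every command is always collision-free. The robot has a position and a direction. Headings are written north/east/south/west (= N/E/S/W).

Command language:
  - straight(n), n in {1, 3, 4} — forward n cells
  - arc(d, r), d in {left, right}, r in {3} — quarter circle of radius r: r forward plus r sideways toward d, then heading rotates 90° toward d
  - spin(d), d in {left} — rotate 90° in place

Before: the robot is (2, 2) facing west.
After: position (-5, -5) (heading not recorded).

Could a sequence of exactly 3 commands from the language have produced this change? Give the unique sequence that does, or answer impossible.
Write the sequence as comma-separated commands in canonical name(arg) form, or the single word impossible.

t0: (2, 2) facing west
[1] after straight(4): (-2, 2) facing west
[2] after arc(left, 3): (-5, -1) facing south
[3] after straight(4): (-5, -5) facing south
no other 3-command option fits: unique.

straight(4), arc(left, 3), straight(4)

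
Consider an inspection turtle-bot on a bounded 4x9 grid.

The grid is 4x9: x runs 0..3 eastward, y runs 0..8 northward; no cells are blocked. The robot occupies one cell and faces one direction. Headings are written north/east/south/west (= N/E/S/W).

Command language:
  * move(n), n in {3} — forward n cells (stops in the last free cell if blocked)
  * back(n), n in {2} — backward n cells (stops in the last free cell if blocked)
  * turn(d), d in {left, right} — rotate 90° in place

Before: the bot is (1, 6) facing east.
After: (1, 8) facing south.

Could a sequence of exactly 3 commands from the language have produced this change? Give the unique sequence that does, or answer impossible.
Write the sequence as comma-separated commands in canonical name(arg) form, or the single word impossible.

turn(right), back(2), back(2)

key: cell and facing (now S) both changed — the 3 commands mix motion and turning
start: (1, 6) facing east
1. turn(right) → (1, 6) facing south
2. back(2) → (1, 8) facing south
3. back(2) → (1, 8) facing south
no rival 3-sequence matches.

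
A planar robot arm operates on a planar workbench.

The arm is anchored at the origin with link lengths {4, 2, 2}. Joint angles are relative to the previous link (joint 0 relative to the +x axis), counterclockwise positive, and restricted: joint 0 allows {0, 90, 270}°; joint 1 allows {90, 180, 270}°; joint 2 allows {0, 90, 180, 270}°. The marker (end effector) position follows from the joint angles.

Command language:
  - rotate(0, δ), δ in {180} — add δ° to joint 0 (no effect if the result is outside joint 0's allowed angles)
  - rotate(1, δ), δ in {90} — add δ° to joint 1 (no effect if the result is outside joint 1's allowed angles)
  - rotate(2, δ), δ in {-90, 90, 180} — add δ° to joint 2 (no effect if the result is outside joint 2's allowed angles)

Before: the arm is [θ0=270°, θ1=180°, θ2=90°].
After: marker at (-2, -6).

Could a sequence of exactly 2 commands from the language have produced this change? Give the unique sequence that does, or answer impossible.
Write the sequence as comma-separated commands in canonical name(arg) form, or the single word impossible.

rotate(1, 90), rotate(1, 90)

start: [θ0=270°, θ1=180°, θ2=90°]
1. rotate(1, 90) → [θ0=270°, θ1=270°, θ2=90°]
2. rotate(1, 90) → [θ0=270°, θ1=270°, θ2=90°]
all 25 alternatives checked — unique.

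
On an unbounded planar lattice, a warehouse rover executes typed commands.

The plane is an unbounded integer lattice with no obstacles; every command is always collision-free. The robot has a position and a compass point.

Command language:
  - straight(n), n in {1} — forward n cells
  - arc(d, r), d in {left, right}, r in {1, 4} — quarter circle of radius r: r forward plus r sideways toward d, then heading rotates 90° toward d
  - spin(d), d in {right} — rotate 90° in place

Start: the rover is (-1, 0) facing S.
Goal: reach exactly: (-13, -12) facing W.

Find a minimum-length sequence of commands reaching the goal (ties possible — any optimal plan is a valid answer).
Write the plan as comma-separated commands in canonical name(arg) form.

arc(right, 4), arc(left, 4), arc(right, 4)

t0: (-1, 0) facing S
step 1 (arc(right, 4)): (-5, -4) facing W
step 2 (arc(left, 4)): (-9, -8) facing S
step 3 (arc(right, 4)): (-13, -12) facing W
shorter routes all fall short; 3 is best.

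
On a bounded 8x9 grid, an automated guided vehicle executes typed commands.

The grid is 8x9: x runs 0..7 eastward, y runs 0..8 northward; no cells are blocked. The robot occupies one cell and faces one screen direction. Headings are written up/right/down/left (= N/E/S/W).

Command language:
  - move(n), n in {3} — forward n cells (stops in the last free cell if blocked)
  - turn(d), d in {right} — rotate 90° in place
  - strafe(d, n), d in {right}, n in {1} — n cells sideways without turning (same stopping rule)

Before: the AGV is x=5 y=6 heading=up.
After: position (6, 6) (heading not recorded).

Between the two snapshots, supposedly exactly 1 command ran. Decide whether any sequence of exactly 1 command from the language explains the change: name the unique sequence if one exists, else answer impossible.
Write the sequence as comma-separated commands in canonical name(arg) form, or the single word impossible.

strafe(right, 1)

t0: x=5 y=6 heading=up
1. strafe(right, 1) → x=6 y=6 heading=up
uniquely the one of 3 1-step routes that fits.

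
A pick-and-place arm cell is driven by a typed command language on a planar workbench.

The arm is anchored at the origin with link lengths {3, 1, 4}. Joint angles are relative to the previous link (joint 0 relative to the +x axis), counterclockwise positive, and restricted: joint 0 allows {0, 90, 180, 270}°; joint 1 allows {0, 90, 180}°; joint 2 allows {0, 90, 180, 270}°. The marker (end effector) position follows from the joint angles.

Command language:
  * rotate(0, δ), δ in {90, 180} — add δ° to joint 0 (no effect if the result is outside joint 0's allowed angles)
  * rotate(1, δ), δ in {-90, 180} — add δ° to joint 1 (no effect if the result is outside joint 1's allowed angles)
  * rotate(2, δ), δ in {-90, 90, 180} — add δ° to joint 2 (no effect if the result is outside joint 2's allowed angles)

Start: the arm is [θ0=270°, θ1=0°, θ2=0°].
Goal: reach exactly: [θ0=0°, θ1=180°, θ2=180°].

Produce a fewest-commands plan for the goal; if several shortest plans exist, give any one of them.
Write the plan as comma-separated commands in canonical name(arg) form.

from: [θ0=270°, θ1=0°, θ2=0°]
t=1 rotate(2, 180) ⇒ [θ0=270°, θ1=0°, θ2=180°]
t=2 rotate(1, 180) ⇒ [θ0=270°, θ1=180°, θ2=180°]
t=3 rotate(0, 90) ⇒ [θ0=0°, θ1=180°, θ2=180°]
minimal: 3 command(s), checked below 3.

rotate(2, 180), rotate(1, 180), rotate(0, 90)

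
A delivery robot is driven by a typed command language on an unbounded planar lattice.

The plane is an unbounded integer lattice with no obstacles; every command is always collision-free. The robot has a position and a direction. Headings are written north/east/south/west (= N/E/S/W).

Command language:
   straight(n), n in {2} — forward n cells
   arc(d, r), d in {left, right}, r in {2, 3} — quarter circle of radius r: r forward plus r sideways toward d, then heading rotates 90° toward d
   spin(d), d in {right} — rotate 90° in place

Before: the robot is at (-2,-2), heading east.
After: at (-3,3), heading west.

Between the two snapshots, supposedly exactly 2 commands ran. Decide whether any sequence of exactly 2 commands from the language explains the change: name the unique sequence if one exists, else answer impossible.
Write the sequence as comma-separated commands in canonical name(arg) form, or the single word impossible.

arc(left, 2), arc(left, 3)

key: running arc(left, 3) before arc(left, 2) would end elsewhere — order is forced
begin: at (-2,-2), heading east
1. arc(left, 2) → at (0,0), heading north
2. arc(left, 3) → at (-3,3), heading west
uniquely the one of 36 2-step routes that fits.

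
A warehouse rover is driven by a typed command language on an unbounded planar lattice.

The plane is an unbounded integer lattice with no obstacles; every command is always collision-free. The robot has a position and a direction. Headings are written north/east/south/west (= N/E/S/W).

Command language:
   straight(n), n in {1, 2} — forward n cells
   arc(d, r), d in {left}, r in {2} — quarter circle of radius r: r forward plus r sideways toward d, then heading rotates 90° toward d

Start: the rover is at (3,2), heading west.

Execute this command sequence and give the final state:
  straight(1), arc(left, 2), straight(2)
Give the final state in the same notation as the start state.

at (0,-2), heading south

initial: at (3,2), heading west
1. straight(1) → at (2,2), heading west
2. arc(left, 2) → at (0,0), heading south
3. straight(2) → at (0,-2), heading south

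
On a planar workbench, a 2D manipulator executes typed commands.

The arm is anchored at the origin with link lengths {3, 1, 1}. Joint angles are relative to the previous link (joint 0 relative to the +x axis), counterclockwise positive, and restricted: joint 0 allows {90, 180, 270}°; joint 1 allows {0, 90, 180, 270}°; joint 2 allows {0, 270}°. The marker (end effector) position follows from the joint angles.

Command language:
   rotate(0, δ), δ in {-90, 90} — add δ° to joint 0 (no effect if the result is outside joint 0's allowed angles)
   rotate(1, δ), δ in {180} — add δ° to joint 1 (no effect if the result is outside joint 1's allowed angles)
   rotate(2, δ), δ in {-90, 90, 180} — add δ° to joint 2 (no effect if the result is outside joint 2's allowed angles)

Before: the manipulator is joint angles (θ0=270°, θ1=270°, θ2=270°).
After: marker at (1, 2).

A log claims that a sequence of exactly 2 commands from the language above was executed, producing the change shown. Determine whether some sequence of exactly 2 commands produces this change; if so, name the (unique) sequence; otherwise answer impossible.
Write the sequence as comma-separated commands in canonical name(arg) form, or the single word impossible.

rotate(0, -90), rotate(0, -90)

t0: joint angles (θ0=270°, θ1=270°, θ2=270°)
t=1 rotate(0, -90) ⇒ joint angles (θ0=180°, θ1=270°, θ2=270°)
t=2 rotate(0, -90) ⇒ joint angles (θ0=90°, θ1=270°, θ2=270°)
no rival 2-sequence matches.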